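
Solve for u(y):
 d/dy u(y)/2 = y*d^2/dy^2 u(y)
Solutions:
 u(y) = C1 + C2*y^(3/2)


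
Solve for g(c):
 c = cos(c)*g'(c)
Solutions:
 g(c) = C1 + Integral(c/cos(c), c)


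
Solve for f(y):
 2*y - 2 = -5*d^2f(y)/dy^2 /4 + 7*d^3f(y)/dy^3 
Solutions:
 f(y) = C1 + C2*y + C3*exp(5*y/28) - 4*y^3/15 - 92*y^2/25


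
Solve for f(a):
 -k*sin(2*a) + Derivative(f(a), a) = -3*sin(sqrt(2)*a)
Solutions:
 f(a) = C1 - k*cos(2*a)/2 + 3*sqrt(2)*cos(sqrt(2)*a)/2


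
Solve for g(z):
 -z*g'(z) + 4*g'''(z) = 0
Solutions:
 g(z) = C1 + Integral(C2*airyai(2^(1/3)*z/2) + C3*airybi(2^(1/3)*z/2), z)


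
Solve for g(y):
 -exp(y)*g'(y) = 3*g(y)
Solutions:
 g(y) = C1*exp(3*exp(-y))


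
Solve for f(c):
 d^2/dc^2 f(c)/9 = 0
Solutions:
 f(c) = C1 + C2*c


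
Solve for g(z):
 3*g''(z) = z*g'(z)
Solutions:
 g(z) = C1 + C2*erfi(sqrt(6)*z/6)


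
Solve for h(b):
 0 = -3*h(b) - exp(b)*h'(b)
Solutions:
 h(b) = C1*exp(3*exp(-b))


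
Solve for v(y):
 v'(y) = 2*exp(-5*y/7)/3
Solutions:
 v(y) = C1 - 14*exp(-5*y/7)/15


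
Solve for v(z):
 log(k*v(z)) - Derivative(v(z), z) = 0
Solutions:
 li(k*v(z))/k = C1 + z


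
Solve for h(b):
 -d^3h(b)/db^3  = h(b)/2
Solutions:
 h(b) = C3*exp(-2^(2/3)*b/2) + (C1*sin(2^(2/3)*sqrt(3)*b/4) + C2*cos(2^(2/3)*sqrt(3)*b/4))*exp(2^(2/3)*b/4)


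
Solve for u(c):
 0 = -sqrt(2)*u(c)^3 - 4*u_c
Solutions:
 u(c) = -sqrt(2)*sqrt(-1/(C1 - sqrt(2)*c))
 u(c) = sqrt(2)*sqrt(-1/(C1 - sqrt(2)*c))


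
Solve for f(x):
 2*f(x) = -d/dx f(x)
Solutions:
 f(x) = C1*exp(-2*x)


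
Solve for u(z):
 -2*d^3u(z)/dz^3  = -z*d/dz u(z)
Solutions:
 u(z) = C1 + Integral(C2*airyai(2^(2/3)*z/2) + C3*airybi(2^(2/3)*z/2), z)


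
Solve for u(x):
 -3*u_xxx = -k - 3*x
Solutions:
 u(x) = C1 + C2*x + C3*x^2 + k*x^3/18 + x^4/24


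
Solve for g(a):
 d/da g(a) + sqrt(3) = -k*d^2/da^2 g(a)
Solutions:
 g(a) = C1 + C2*exp(-a/k) - sqrt(3)*a


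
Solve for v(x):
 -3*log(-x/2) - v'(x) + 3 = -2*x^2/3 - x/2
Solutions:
 v(x) = C1 + 2*x^3/9 + x^2/4 - 3*x*log(-x) + 3*x*(log(2) + 2)


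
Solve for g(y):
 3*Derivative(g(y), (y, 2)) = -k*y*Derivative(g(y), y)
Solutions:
 g(y) = Piecewise((-sqrt(6)*sqrt(pi)*C1*erf(sqrt(6)*sqrt(k)*y/6)/(2*sqrt(k)) - C2, (k > 0) | (k < 0)), (-C1*y - C2, True))


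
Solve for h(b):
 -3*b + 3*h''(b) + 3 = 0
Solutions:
 h(b) = C1 + C2*b + b^3/6 - b^2/2


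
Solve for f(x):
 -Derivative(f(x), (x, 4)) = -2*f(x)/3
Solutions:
 f(x) = C1*exp(-2^(1/4)*3^(3/4)*x/3) + C2*exp(2^(1/4)*3^(3/4)*x/3) + C3*sin(2^(1/4)*3^(3/4)*x/3) + C4*cos(2^(1/4)*3^(3/4)*x/3)


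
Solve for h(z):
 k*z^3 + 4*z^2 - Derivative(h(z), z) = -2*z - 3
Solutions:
 h(z) = C1 + k*z^4/4 + 4*z^3/3 + z^2 + 3*z


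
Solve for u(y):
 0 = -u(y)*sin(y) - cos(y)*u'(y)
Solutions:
 u(y) = C1*cos(y)


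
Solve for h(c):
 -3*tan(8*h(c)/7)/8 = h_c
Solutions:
 h(c) = -7*asin(C1*exp(-3*c/7))/8 + 7*pi/8
 h(c) = 7*asin(C1*exp(-3*c/7))/8


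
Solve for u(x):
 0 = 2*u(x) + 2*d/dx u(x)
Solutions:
 u(x) = C1*exp(-x)


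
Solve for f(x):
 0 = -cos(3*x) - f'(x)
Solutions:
 f(x) = C1 - sin(3*x)/3


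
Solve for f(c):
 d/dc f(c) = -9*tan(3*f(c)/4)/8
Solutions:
 f(c) = -4*asin(C1*exp(-27*c/32))/3 + 4*pi/3
 f(c) = 4*asin(C1*exp(-27*c/32))/3


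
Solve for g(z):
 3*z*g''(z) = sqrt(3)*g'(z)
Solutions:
 g(z) = C1 + C2*z^(sqrt(3)/3 + 1)


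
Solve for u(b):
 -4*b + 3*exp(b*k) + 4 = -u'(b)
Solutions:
 u(b) = C1 + 2*b^2 - 4*b - 3*exp(b*k)/k


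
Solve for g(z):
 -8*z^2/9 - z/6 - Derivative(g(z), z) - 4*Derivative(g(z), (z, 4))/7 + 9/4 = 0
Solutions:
 g(z) = C1 + C4*exp(-14^(1/3)*z/2) - 8*z^3/27 - z^2/12 + 9*z/4 + (C2*sin(14^(1/3)*sqrt(3)*z/4) + C3*cos(14^(1/3)*sqrt(3)*z/4))*exp(14^(1/3)*z/4)


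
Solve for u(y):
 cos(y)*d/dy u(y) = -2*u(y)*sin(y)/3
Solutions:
 u(y) = C1*cos(y)^(2/3)


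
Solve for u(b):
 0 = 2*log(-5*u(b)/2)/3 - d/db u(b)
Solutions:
 -3*Integral(1/(log(-_y) - log(2) + log(5)), (_y, u(b)))/2 = C1 - b


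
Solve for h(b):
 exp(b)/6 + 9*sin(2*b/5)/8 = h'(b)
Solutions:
 h(b) = C1 + exp(b)/6 - 45*cos(2*b/5)/16


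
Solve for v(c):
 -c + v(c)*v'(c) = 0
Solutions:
 v(c) = -sqrt(C1 + c^2)
 v(c) = sqrt(C1 + c^2)


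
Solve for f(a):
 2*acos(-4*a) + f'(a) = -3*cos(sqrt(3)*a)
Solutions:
 f(a) = C1 - 2*a*acos(-4*a) - sqrt(1 - 16*a^2)/2 - sqrt(3)*sin(sqrt(3)*a)


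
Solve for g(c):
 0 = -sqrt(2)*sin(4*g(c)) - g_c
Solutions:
 g(c) = -acos((-C1 - exp(8*sqrt(2)*c))/(C1 - exp(8*sqrt(2)*c)))/4 + pi/2
 g(c) = acos((-C1 - exp(8*sqrt(2)*c))/(C1 - exp(8*sqrt(2)*c)))/4


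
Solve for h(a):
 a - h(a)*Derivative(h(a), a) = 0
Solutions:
 h(a) = -sqrt(C1 + a^2)
 h(a) = sqrt(C1 + a^2)


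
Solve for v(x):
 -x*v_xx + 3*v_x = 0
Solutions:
 v(x) = C1 + C2*x^4


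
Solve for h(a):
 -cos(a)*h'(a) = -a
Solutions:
 h(a) = C1 + Integral(a/cos(a), a)


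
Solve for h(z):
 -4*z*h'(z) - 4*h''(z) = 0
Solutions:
 h(z) = C1 + C2*erf(sqrt(2)*z/2)


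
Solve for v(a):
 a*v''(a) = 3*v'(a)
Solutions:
 v(a) = C1 + C2*a^4


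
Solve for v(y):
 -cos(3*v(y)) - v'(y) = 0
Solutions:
 v(y) = -asin((C1 + exp(6*y))/(C1 - exp(6*y)))/3 + pi/3
 v(y) = asin((C1 + exp(6*y))/(C1 - exp(6*y)))/3


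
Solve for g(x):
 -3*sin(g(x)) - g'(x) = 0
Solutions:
 g(x) = -acos((-C1 - exp(6*x))/(C1 - exp(6*x))) + 2*pi
 g(x) = acos((-C1 - exp(6*x))/(C1 - exp(6*x)))


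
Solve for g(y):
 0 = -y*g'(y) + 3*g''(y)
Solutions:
 g(y) = C1 + C2*erfi(sqrt(6)*y/6)


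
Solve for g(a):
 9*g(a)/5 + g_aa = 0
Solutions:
 g(a) = C1*sin(3*sqrt(5)*a/5) + C2*cos(3*sqrt(5)*a/5)


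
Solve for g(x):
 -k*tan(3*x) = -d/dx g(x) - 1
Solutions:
 g(x) = C1 - k*log(cos(3*x))/3 - x


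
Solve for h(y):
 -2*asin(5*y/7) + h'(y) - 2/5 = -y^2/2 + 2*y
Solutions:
 h(y) = C1 - y^3/6 + y^2 + 2*y*asin(5*y/7) + 2*y/5 + 2*sqrt(49 - 25*y^2)/5


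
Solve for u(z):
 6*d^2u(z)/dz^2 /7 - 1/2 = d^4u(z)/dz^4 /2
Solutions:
 u(z) = C1 + C2*z + C3*exp(-2*sqrt(21)*z/7) + C4*exp(2*sqrt(21)*z/7) + 7*z^2/24


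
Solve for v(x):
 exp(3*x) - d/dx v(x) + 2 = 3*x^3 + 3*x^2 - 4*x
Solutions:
 v(x) = C1 - 3*x^4/4 - x^3 + 2*x^2 + 2*x + exp(3*x)/3


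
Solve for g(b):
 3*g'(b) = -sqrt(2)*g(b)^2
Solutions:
 g(b) = 3/(C1 + sqrt(2)*b)


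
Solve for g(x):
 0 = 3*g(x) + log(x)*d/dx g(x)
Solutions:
 g(x) = C1*exp(-3*li(x))


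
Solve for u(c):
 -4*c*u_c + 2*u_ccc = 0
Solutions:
 u(c) = C1 + Integral(C2*airyai(2^(1/3)*c) + C3*airybi(2^(1/3)*c), c)


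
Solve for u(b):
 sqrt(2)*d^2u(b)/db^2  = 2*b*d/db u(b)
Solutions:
 u(b) = C1 + C2*erfi(2^(3/4)*b/2)


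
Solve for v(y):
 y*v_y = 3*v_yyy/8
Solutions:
 v(y) = C1 + Integral(C2*airyai(2*3^(2/3)*y/3) + C3*airybi(2*3^(2/3)*y/3), y)


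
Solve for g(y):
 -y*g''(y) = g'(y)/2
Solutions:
 g(y) = C1 + C2*sqrt(y)


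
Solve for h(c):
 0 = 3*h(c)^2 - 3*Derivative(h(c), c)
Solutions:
 h(c) = -1/(C1 + c)


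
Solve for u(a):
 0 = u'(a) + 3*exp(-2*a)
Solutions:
 u(a) = C1 + 3*exp(-2*a)/2


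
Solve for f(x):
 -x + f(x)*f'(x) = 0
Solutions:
 f(x) = -sqrt(C1 + x^2)
 f(x) = sqrt(C1 + x^2)


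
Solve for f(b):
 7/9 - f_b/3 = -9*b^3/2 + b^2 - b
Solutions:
 f(b) = C1 + 27*b^4/8 - b^3 + 3*b^2/2 + 7*b/3


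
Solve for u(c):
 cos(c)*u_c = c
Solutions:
 u(c) = C1 + Integral(c/cos(c), c)


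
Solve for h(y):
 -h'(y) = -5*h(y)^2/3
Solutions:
 h(y) = -3/(C1 + 5*y)


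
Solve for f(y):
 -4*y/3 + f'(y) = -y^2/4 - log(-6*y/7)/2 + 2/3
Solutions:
 f(y) = C1 - y^3/12 + 2*y^2/3 - y*log(-y)/2 + y*(-3*log(6) + 3*log(7) + 7)/6


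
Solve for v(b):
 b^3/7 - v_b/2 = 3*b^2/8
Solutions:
 v(b) = C1 + b^4/14 - b^3/4


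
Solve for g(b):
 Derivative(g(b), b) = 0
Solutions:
 g(b) = C1


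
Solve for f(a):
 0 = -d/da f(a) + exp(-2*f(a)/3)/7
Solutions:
 f(a) = 3*log(-sqrt(C1 + a)) - 3*log(21) + 3*log(42)/2
 f(a) = 3*log(C1 + a)/2 - 3*log(21) + 3*log(42)/2


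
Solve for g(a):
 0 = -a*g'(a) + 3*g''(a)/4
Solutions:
 g(a) = C1 + C2*erfi(sqrt(6)*a/3)


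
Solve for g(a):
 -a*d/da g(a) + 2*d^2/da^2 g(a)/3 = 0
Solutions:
 g(a) = C1 + C2*erfi(sqrt(3)*a/2)


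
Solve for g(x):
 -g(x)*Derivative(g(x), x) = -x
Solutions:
 g(x) = -sqrt(C1 + x^2)
 g(x) = sqrt(C1 + x^2)


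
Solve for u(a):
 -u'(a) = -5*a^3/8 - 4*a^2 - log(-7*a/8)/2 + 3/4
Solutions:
 u(a) = C1 + 5*a^4/32 + 4*a^3/3 + a*log(-a)/2 + a*(-2*log(2) - 5/4 + log(14)/2)


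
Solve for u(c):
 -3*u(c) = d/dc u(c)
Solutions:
 u(c) = C1*exp(-3*c)


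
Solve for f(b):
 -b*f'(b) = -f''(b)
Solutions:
 f(b) = C1 + C2*erfi(sqrt(2)*b/2)


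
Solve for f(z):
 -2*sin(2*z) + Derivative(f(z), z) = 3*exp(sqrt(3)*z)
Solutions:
 f(z) = C1 + sqrt(3)*exp(sqrt(3)*z) - cos(2*z)


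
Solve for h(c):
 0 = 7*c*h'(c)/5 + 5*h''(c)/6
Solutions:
 h(c) = C1 + C2*erf(sqrt(21)*c/5)


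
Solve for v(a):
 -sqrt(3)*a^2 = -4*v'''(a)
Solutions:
 v(a) = C1 + C2*a + C3*a^2 + sqrt(3)*a^5/240


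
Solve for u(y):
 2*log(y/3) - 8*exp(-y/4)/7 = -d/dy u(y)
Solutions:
 u(y) = C1 - 2*y*log(y) + 2*y*(1 + log(3)) - 32*exp(-y/4)/7


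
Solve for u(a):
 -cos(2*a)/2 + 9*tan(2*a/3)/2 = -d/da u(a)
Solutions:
 u(a) = C1 + 27*log(cos(2*a/3))/4 + sin(2*a)/4


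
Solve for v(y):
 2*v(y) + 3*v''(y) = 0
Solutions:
 v(y) = C1*sin(sqrt(6)*y/3) + C2*cos(sqrt(6)*y/3)


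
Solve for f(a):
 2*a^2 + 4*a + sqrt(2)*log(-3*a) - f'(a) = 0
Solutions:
 f(a) = C1 + 2*a^3/3 + 2*a^2 + sqrt(2)*a*log(-a) + sqrt(2)*a*(-1 + log(3))


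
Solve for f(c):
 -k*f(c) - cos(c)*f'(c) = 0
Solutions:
 f(c) = C1*exp(k*(log(sin(c) - 1) - log(sin(c) + 1))/2)


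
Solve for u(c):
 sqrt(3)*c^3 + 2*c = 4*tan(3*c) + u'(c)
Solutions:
 u(c) = C1 + sqrt(3)*c^4/4 + c^2 + 4*log(cos(3*c))/3


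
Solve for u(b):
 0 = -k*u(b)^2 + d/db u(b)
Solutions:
 u(b) = -1/(C1 + b*k)


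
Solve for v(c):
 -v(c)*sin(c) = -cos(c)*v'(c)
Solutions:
 v(c) = C1/cos(c)


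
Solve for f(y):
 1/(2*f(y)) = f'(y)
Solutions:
 f(y) = -sqrt(C1 + y)
 f(y) = sqrt(C1 + y)


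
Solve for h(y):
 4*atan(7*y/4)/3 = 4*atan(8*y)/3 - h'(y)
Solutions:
 h(y) = C1 - 4*y*atan(7*y/4)/3 + 4*y*atan(8*y)/3 + 8*log(49*y^2 + 16)/21 - log(64*y^2 + 1)/12


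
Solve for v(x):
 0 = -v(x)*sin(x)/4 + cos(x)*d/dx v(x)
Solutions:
 v(x) = C1/cos(x)^(1/4)


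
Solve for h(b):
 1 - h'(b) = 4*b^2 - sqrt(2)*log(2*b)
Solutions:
 h(b) = C1 - 4*b^3/3 + sqrt(2)*b*log(b) - sqrt(2)*b + sqrt(2)*b*log(2) + b


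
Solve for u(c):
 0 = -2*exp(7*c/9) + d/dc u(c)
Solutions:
 u(c) = C1 + 18*exp(7*c/9)/7


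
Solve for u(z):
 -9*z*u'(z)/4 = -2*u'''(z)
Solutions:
 u(z) = C1 + Integral(C2*airyai(3^(2/3)*z/2) + C3*airybi(3^(2/3)*z/2), z)


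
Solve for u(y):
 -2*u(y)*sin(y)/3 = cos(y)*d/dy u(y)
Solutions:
 u(y) = C1*cos(y)^(2/3)


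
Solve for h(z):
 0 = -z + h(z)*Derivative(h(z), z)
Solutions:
 h(z) = -sqrt(C1 + z^2)
 h(z) = sqrt(C1 + z^2)


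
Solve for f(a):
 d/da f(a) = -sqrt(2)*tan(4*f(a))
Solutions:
 f(a) = -asin(C1*exp(-4*sqrt(2)*a))/4 + pi/4
 f(a) = asin(C1*exp(-4*sqrt(2)*a))/4


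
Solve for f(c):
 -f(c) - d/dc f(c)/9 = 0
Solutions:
 f(c) = C1*exp(-9*c)


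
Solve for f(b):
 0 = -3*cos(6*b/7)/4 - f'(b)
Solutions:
 f(b) = C1 - 7*sin(6*b/7)/8


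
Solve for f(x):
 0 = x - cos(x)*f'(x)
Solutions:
 f(x) = C1 + Integral(x/cos(x), x)


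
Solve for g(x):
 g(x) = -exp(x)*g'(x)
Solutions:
 g(x) = C1*exp(exp(-x))


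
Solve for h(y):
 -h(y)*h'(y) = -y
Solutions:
 h(y) = -sqrt(C1 + y^2)
 h(y) = sqrt(C1 + y^2)


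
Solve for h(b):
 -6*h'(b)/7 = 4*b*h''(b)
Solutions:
 h(b) = C1 + C2*b^(11/14)


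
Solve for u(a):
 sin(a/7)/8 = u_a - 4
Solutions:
 u(a) = C1 + 4*a - 7*cos(a/7)/8


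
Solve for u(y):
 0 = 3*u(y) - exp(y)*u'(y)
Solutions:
 u(y) = C1*exp(-3*exp(-y))


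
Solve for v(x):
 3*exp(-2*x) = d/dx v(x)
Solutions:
 v(x) = C1 - 3*exp(-2*x)/2


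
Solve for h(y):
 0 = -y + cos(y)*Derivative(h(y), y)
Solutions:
 h(y) = C1 + Integral(y/cos(y), y)


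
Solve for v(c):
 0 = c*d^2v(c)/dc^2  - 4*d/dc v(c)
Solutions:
 v(c) = C1 + C2*c^5


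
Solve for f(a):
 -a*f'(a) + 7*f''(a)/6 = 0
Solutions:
 f(a) = C1 + C2*erfi(sqrt(21)*a/7)


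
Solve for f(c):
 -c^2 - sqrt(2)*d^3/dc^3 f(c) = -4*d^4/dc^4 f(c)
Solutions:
 f(c) = C1 + C2*c + C3*c^2 + C4*exp(sqrt(2)*c/4) - sqrt(2)*c^5/120 - c^4/6 - 4*sqrt(2)*c^3/3


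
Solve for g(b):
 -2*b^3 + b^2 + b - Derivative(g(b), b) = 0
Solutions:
 g(b) = C1 - b^4/2 + b^3/3 + b^2/2


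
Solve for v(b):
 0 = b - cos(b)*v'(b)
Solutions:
 v(b) = C1 + Integral(b/cos(b), b)


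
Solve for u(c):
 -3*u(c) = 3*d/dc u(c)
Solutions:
 u(c) = C1*exp(-c)


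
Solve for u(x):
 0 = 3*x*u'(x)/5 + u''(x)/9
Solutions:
 u(x) = C1 + C2*erf(3*sqrt(30)*x/10)


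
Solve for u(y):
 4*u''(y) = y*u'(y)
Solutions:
 u(y) = C1 + C2*erfi(sqrt(2)*y/4)


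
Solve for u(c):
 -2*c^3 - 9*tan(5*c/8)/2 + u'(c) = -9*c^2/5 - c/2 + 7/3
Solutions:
 u(c) = C1 + c^4/2 - 3*c^3/5 - c^2/4 + 7*c/3 - 36*log(cos(5*c/8))/5


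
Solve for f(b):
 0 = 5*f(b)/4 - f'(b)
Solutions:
 f(b) = C1*exp(5*b/4)


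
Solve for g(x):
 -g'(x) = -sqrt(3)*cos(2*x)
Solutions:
 g(x) = C1 + sqrt(3)*sin(2*x)/2


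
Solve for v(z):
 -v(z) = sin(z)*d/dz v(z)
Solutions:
 v(z) = C1*sqrt(cos(z) + 1)/sqrt(cos(z) - 1)


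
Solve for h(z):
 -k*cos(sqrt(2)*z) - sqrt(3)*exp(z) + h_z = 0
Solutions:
 h(z) = C1 + sqrt(2)*k*sin(sqrt(2)*z)/2 + sqrt(3)*exp(z)


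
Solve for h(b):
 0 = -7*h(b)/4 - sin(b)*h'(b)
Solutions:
 h(b) = C1*(cos(b) + 1)^(7/8)/(cos(b) - 1)^(7/8)


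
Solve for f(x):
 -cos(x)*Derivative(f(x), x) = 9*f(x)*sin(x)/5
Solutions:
 f(x) = C1*cos(x)^(9/5)


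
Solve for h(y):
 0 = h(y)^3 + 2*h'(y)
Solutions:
 h(y) = -sqrt(-1/(C1 - y))
 h(y) = sqrt(-1/(C1 - y))


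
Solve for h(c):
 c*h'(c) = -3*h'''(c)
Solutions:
 h(c) = C1 + Integral(C2*airyai(-3^(2/3)*c/3) + C3*airybi(-3^(2/3)*c/3), c)


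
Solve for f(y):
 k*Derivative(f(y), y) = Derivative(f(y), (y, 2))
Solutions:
 f(y) = C1 + C2*exp(k*y)


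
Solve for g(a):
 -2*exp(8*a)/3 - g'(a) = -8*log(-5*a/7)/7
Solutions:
 g(a) = C1 + 8*a*log(-a)/7 + 8*a*(-log(7) - 1 + log(5))/7 - exp(8*a)/12


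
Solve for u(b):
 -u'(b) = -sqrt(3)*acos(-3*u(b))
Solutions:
 Integral(1/acos(-3*_y), (_y, u(b))) = C1 + sqrt(3)*b


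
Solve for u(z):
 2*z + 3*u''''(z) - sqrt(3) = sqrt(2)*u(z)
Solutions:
 u(z) = C1*exp(-2^(1/8)*3^(3/4)*z/3) + C2*exp(2^(1/8)*3^(3/4)*z/3) + C3*sin(2^(1/8)*3^(3/4)*z/3) + C4*cos(2^(1/8)*3^(3/4)*z/3) + sqrt(2)*z - sqrt(6)/2


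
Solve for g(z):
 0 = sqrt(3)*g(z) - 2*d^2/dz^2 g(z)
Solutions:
 g(z) = C1*exp(-sqrt(2)*3^(1/4)*z/2) + C2*exp(sqrt(2)*3^(1/4)*z/2)


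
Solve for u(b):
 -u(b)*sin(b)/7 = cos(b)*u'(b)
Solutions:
 u(b) = C1*cos(b)^(1/7)


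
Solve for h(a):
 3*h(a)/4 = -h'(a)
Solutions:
 h(a) = C1*exp(-3*a/4)


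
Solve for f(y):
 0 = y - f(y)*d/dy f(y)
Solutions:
 f(y) = -sqrt(C1 + y^2)
 f(y) = sqrt(C1 + y^2)


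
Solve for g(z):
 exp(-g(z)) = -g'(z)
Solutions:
 g(z) = log(C1 - z)


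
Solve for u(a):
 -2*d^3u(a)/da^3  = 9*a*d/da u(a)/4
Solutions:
 u(a) = C1 + Integral(C2*airyai(-3^(2/3)*a/2) + C3*airybi(-3^(2/3)*a/2), a)


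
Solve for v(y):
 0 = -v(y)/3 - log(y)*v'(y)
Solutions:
 v(y) = C1*exp(-li(y)/3)


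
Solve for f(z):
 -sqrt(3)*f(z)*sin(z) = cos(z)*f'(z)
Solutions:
 f(z) = C1*cos(z)^(sqrt(3))


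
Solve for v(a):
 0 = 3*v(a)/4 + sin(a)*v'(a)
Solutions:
 v(a) = C1*(cos(a) + 1)^(3/8)/(cos(a) - 1)^(3/8)


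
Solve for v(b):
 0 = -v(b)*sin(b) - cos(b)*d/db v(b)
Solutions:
 v(b) = C1*cos(b)


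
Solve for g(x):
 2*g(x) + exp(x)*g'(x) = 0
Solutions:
 g(x) = C1*exp(2*exp(-x))


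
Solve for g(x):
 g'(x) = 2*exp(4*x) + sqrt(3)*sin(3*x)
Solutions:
 g(x) = C1 + exp(4*x)/2 - sqrt(3)*cos(3*x)/3


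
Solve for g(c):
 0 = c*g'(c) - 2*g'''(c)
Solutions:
 g(c) = C1 + Integral(C2*airyai(2^(2/3)*c/2) + C3*airybi(2^(2/3)*c/2), c)


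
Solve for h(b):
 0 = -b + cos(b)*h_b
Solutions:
 h(b) = C1 + Integral(b/cos(b), b)


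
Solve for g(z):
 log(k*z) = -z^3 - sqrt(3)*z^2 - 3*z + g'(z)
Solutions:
 g(z) = C1 + z^4/4 + sqrt(3)*z^3/3 + 3*z^2/2 + z*log(k*z) - z


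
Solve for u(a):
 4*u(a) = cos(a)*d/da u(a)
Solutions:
 u(a) = C1*(sin(a)^2 + 2*sin(a) + 1)/(sin(a)^2 - 2*sin(a) + 1)


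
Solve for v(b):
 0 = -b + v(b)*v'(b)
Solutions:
 v(b) = -sqrt(C1 + b^2)
 v(b) = sqrt(C1 + b^2)


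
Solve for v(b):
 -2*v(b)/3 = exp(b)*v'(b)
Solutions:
 v(b) = C1*exp(2*exp(-b)/3)


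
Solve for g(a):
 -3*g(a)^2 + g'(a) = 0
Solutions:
 g(a) = -1/(C1 + 3*a)


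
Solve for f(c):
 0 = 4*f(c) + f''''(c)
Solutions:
 f(c) = (C1*sin(c) + C2*cos(c))*exp(-c) + (C3*sin(c) + C4*cos(c))*exp(c)


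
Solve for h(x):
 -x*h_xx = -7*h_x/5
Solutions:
 h(x) = C1 + C2*x^(12/5)


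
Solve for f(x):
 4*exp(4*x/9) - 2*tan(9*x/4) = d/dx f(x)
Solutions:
 f(x) = C1 + 9*exp(4*x/9) + 8*log(cos(9*x/4))/9


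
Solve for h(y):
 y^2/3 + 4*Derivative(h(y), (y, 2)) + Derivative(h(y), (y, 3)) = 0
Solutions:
 h(y) = C1 + C2*y + C3*exp(-4*y) - y^4/144 + y^3/144 - y^2/192


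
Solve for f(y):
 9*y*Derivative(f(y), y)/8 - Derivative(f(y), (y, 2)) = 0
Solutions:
 f(y) = C1 + C2*erfi(3*y/4)


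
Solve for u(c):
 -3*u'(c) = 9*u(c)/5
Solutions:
 u(c) = C1*exp(-3*c/5)


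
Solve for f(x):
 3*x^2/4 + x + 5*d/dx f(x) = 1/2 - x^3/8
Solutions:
 f(x) = C1 - x^4/160 - x^3/20 - x^2/10 + x/10


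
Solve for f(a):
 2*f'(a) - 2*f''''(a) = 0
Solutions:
 f(a) = C1 + C4*exp(a) + (C2*sin(sqrt(3)*a/2) + C3*cos(sqrt(3)*a/2))*exp(-a/2)


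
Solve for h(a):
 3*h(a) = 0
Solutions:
 h(a) = 0


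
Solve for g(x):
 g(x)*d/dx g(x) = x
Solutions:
 g(x) = -sqrt(C1 + x^2)
 g(x) = sqrt(C1 + x^2)


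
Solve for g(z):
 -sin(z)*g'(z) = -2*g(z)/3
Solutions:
 g(z) = C1*(cos(z) - 1)^(1/3)/(cos(z) + 1)^(1/3)


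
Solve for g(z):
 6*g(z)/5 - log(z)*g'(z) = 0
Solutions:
 g(z) = C1*exp(6*li(z)/5)


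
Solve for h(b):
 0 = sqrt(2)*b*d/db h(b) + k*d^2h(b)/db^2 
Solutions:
 h(b) = C1 + C2*sqrt(k)*erf(2^(3/4)*b*sqrt(1/k)/2)


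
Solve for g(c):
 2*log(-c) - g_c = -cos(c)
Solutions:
 g(c) = C1 + 2*c*log(-c) - 2*c + sin(c)


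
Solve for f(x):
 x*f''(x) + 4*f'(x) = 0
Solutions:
 f(x) = C1 + C2/x^3


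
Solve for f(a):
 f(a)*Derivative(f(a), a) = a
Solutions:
 f(a) = -sqrt(C1 + a^2)
 f(a) = sqrt(C1 + a^2)


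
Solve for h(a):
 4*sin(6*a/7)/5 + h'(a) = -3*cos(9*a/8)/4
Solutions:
 h(a) = C1 - 2*sin(9*a/8)/3 + 14*cos(6*a/7)/15


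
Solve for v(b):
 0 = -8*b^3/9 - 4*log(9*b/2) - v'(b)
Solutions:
 v(b) = C1 - 2*b^4/9 - 4*b*log(b) + b*log(16/6561) + 4*b


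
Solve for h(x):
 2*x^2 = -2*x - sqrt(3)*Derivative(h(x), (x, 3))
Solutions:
 h(x) = C1 + C2*x + C3*x^2 - sqrt(3)*x^5/90 - sqrt(3)*x^4/36


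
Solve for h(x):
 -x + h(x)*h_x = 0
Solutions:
 h(x) = -sqrt(C1 + x^2)
 h(x) = sqrt(C1 + x^2)


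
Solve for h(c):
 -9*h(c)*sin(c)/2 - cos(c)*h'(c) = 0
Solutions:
 h(c) = C1*cos(c)^(9/2)


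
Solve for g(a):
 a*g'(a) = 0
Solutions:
 g(a) = C1


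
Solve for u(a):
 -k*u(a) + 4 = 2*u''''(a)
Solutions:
 u(a) = C1*exp(-2^(3/4)*a*(-k)^(1/4)/2) + C2*exp(2^(3/4)*a*(-k)^(1/4)/2) + C3*exp(-2^(3/4)*I*a*(-k)^(1/4)/2) + C4*exp(2^(3/4)*I*a*(-k)^(1/4)/2) + 4/k


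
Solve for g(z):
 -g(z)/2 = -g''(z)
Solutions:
 g(z) = C1*exp(-sqrt(2)*z/2) + C2*exp(sqrt(2)*z/2)


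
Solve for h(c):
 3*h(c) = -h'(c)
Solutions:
 h(c) = C1*exp(-3*c)


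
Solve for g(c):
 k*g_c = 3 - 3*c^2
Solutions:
 g(c) = C1 - c^3/k + 3*c/k


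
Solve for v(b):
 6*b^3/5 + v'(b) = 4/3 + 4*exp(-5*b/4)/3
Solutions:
 v(b) = C1 - 3*b^4/10 + 4*b/3 - 16*exp(-5*b/4)/15


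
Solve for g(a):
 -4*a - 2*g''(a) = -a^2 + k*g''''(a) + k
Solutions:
 g(a) = C1 + C2*a + C3*exp(-sqrt(2)*a*sqrt(-1/k)) + C4*exp(sqrt(2)*a*sqrt(-1/k)) + a^4/24 - a^3/3 - a^2*k/2


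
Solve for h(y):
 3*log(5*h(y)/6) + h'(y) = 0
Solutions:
 Integral(1/(log(_y) - log(6) + log(5)), (_y, h(y)))/3 = C1 - y


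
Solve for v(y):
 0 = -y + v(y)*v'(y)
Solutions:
 v(y) = -sqrt(C1 + y^2)
 v(y) = sqrt(C1 + y^2)


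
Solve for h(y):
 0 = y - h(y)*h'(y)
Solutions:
 h(y) = -sqrt(C1 + y^2)
 h(y) = sqrt(C1 + y^2)


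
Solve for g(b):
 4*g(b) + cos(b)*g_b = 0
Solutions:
 g(b) = C1*(sin(b)^2 - 2*sin(b) + 1)/(sin(b)^2 + 2*sin(b) + 1)


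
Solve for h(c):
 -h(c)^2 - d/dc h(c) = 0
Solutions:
 h(c) = 1/(C1 + c)


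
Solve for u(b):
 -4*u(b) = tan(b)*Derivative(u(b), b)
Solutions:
 u(b) = C1/sin(b)^4


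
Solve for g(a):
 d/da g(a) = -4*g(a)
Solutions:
 g(a) = C1*exp(-4*a)


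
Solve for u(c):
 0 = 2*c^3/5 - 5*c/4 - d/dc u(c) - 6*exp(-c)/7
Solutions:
 u(c) = C1 + c^4/10 - 5*c^2/8 + 6*exp(-c)/7


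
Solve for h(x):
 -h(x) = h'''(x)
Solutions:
 h(x) = C3*exp(-x) + (C1*sin(sqrt(3)*x/2) + C2*cos(sqrt(3)*x/2))*exp(x/2)


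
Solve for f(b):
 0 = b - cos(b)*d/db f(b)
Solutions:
 f(b) = C1 + Integral(b/cos(b), b)


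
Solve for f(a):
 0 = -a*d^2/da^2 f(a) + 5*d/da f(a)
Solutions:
 f(a) = C1 + C2*a^6


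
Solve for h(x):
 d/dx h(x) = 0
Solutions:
 h(x) = C1


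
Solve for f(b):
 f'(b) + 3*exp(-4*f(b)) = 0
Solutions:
 f(b) = log(-I*(C1 - 12*b)^(1/4))
 f(b) = log(I*(C1 - 12*b)^(1/4))
 f(b) = log(-(C1 - 12*b)^(1/4))
 f(b) = log(C1 - 12*b)/4


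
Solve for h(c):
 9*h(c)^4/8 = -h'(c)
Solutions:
 h(c) = (-3^(2/3)/3 - 3^(1/6)*I)*(1/(C1 + 9*c))^(1/3)
 h(c) = (-3^(2/3)/3 + 3^(1/6)*I)*(1/(C1 + 9*c))^(1/3)
 h(c) = 2*(1/(C1 + 27*c))^(1/3)


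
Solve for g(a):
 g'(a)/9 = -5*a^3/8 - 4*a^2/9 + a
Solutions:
 g(a) = C1 - 45*a^4/32 - 4*a^3/3 + 9*a^2/2


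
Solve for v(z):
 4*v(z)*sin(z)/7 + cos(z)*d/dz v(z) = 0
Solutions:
 v(z) = C1*cos(z)^(4/7)


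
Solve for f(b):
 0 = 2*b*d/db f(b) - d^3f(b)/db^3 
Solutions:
 f(b) = C1 + Integral(C2*airyai(2^(1/3)*b) + C3*airybi(2^(1/3)*b), b)


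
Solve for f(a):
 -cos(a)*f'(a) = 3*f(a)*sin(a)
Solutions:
 f(a) = C1*cos(a)^3


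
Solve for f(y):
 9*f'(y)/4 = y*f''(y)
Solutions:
 f(y) = C1 + C2*y^(13/4)


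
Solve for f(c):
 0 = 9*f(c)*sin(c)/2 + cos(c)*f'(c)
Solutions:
 f(c) = C1*cos(c)^(9/2)


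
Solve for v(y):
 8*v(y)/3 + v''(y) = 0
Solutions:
 v(y) = C1*sin(2*sqrt(6)*y/3) + C2*cos(2*sqrt(6)*y/3)


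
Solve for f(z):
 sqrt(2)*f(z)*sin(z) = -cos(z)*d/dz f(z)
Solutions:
 f(z) = C1*cos(z)^(sqrt(2))


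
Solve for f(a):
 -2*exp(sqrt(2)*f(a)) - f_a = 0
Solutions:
 f(a) = sqrt(2)*(2*log(1/(C1 + 2*a)) - log(2))/4


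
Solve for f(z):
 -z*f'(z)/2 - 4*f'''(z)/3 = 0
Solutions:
 f(z) = C1 + Integral(C2*airyai(-3^(1/3)*z/2) + C3*airybi(-3^(1/3)*z/2), z)


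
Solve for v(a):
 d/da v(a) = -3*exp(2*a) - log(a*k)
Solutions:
 v(a) = C1 - a*log(a*k) + a - 3*exp(2*a)/2


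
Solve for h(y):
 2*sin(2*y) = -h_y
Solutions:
 h(y) = C1 + cos(2*y)


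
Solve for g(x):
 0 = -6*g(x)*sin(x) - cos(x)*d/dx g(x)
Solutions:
 g(x) = C1*cos(x)^6


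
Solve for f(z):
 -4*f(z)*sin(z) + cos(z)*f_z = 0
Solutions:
 f(z) = C1/cos(z)^4


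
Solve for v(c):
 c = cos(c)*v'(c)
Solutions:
 v(c) = C1 + Integral(c/cos(c), c)


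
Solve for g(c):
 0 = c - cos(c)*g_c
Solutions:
 g(c) = C1 + Integral(c/cos(c), c)


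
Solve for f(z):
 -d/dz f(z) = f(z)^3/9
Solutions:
 f(z) = -3*sqrt(2)*sqrt(-1/(C1 - z))/2
 f(z) = 3*sqrt(2)*sqrt(-1/(C1 - z))/2


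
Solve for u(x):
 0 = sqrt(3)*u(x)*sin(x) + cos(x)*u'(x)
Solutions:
 u(x) = C1*cos(x)^(sqrt(3))


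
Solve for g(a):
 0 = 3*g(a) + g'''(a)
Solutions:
 g(a) = C3*exp(-3^(1/3)*a) + (C1*sin(3^(5/6)*a/2) + C2*cos(3^(5/6)*a/2))*exp(3^(1/3)*a/2)


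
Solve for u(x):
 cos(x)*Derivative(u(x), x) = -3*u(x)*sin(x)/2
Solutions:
 u(x) = C1*cos(x)^(3/2)


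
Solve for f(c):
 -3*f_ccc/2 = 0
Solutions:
 f(c) = C1 + C2*c + C3*c^2


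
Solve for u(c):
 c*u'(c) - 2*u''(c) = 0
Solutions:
 u(c) = C1 + C2*erfi(c/2)


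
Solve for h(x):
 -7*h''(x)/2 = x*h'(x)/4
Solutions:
 h(x) = C1 + C2*erf(sqrt(7)*x/14)


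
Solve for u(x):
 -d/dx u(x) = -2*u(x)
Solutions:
 u(x) = C1*exp(2*x)


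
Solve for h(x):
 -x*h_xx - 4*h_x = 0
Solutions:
 h(x) = C1 + C2/x^3


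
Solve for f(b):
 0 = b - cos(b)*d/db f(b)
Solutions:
 f(b) = C1 + Integral(b/cos(b), b)


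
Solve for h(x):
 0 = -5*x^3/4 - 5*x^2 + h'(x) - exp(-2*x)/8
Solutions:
 h(x) = C1 + 5*x^4/16 + 5*x^3/3 - exp(-2*x)/16


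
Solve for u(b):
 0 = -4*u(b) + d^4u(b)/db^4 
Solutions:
 u(b) = C1*exp(-sqrt(2)*b) + C2*exp(sqrt(2)*b) + C3*sin(sqrt(2)*b) + C4*cos(sqrt(2)*b)


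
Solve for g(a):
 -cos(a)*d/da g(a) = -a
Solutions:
 g(a) = C1 + Integral(a/cos(a), a)


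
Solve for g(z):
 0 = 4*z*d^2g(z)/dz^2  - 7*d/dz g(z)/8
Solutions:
 g(z) = C1 + C2*z^(39/32)


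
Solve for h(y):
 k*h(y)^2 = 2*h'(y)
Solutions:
 h(y) = -2/(C1 + k*y)


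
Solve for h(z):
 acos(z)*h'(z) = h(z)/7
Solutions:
 h(z) = C1*exp(Integral(1/acos(z), z)/7)


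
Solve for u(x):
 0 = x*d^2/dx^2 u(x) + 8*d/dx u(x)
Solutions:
 u(x) = C1 + C2/x^7


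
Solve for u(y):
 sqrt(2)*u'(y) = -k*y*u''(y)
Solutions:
 u(y) = C1 + y^(((re(k) - sqrt(2))*re(k) + im(k)^2)/(re(k)^2 + im(k)^2))*(C2*sin(sqrt(2)*log(y)*Abs(im(k))/(re(k)^2 + im(k)^2)) + C3*cos(sqrt(2)*log(y)*im(k)/(re(k)^2 + im(k)^2)))


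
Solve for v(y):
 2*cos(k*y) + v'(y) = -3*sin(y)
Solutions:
 v(y) = C1 + 3*cos(y) - 2*sin(k*y)/k


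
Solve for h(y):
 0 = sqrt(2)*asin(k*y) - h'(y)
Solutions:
 h(y) = C1 + sqrt(2)*Piecewise((y*asin(k*y) + sqrt(-k^2*y^2 + 1)/k, Ne(k, 0)), (0, True))


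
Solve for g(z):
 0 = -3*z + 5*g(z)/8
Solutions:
 g(z) = 24*z/5


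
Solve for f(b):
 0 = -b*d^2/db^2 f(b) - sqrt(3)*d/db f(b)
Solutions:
 f(b) = C1 + C2*b^(1 - sqrt(3))


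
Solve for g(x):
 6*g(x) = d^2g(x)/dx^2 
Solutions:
 g(x) = C1*exp(-sqrt(6)*x) + C2*exp(sqrt(6)*x)


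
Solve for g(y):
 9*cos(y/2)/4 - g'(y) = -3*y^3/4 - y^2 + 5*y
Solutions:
 g(y) = C1 + 3*y^4/16 + y^3/3 - 5*y^2/2 + 9*sin(y/2)/2


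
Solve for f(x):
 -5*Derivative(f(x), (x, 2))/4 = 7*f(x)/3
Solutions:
 f(x) = C1*sin(2*sqrt(105)*x/15) + C2*cos(2*sqrt(105)*x/15)


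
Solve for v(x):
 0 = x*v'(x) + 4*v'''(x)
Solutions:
 v(x) = C1 + Integral(C2*airyai(-2^(1/3)*x/2) + C3*airybi(-2^(1/3)*x/2), x)


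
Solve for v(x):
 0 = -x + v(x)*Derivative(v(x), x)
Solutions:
 v(x) = -sqrt(C1 + x^2)
 v(x) = sqrt(C1 + x^2)


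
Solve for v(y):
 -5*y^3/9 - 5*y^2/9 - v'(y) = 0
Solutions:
 v(y) = C1 - 5*y^4/36 - 5*y^3/27


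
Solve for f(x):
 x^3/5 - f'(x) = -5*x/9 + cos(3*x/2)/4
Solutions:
 f(x) = C1 + x^4/20 + 5*x^2/18 - sin(3*x/2)/6


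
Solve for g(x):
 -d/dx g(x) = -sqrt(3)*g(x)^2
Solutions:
 g(x) = -1/(C1 + sqrt(3)*x)


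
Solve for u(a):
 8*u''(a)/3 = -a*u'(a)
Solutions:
 u(a) = C1 + C2*erf(sqrt(3)*a/4)


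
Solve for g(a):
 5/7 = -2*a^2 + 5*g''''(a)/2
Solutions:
 g(a) = C1 + C2*a + C3*a^2 + C4*a^3 + a^6/450 + a^4/84


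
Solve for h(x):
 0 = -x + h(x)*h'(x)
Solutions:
 h(x) = -sqrt(C1 + x^2)
 h(x) = sqrt(C1 + x^2)


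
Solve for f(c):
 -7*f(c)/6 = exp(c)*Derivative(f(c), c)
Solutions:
 f(c) = C1*exp(7*exp(-c)/6)


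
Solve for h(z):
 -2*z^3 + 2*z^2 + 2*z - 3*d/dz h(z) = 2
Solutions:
 h(z) = C1 - z^4/6 + 2*z^3/9 + z^2/3 - 2*z/3


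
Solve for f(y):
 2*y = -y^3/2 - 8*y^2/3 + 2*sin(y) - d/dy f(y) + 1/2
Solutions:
 f(y) = C1 - y^4/8 - 8*y^3/9 - y^2 + y/2 - 2*cos(y)


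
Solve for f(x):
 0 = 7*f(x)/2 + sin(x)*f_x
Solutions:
 f(x) = C1*(cos(x) + 1)^(7/4)/(cos(x) - 1)^(7/4)


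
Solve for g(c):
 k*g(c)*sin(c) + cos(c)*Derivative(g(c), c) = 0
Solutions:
 g(c) = C1*exp(k*log(cos(c)))


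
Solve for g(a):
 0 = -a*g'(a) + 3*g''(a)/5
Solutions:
 g(a) = C1 + C2*erfi(sqrt(30)*a/6)


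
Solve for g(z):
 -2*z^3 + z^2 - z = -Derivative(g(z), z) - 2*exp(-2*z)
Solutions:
 g(z) = C1 + z^4/2 - z^3/3 + z^2/2 + exp(-2*z)


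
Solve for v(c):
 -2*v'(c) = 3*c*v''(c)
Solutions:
 v(c) = C1 + C2*c^(1/3)


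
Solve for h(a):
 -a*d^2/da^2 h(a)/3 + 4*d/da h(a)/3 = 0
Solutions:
 h(a) = C1 + C2*a^5


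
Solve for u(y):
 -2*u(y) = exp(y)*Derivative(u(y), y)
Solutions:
 u(y) = C1*exp(2*exp(-y))


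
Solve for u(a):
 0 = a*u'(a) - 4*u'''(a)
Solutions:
 u(a) = C1 + Integral(C2*airyai(2^(1/3)*a/2) + C3*airybi(2^(1/3)*a/2), a)


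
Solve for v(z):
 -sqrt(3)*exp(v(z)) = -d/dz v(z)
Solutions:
 v(z) = log(-1/(C1 + sqrt(3)*z))


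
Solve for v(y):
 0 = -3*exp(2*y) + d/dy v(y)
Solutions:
 v(y) = C1 + 3*exp(2*y)/2


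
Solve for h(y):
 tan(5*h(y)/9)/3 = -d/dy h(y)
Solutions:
 h(y) = -9*asin(C1*exp(-5*y/27))/5 + 9*pi/5
 h(y) = 9*asin(C1*exp(-5*y/27))/5


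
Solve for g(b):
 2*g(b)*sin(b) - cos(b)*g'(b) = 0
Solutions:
 g(b) = C1/cos(b)^2


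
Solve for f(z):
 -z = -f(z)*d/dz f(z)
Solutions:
 f(z) = -sqrt(C1 + z^2)
 f(z) = sqrt(C1 + z^2)


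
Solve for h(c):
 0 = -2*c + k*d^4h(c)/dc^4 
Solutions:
 h(c) = C1 + C2*c + C3*c^2 + C4*c^3 + c^5/(60*k)


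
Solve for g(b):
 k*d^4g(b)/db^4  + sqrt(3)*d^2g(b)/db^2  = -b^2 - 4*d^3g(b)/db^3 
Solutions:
 g(b) = C1 + C2*b + C3*exp(b*(sqrt(-sqrt(3)*k + 4) - 2)/k) + C4*exp(-b*(sqrt(-sqrt(3)*k + 4) + 2)/k) - sqrt(3)*b^4/36 + 4*b^3/9 + b^2*(3*k - 16*sqrt(3))/9


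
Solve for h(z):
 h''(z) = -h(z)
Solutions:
 h(z) = C1*sin(z) + C2*cos(z)


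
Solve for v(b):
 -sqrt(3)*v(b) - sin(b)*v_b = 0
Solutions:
 v(b) = C1*(cos(b) + 1)^(sqrt(3)/2)/(cos(b) - 1)^(sqrt(3)/2)


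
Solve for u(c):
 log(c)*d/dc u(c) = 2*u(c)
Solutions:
 u(c) = C1*exp(2*li(c))


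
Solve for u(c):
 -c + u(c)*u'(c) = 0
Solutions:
 u(c) = -sqrt(C1 + c^2)
 u(c) = sqrt(C1 + c^2)


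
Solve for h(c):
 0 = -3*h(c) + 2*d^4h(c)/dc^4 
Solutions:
 h(c) = C1*exp(-2^(3/4)*3^(1/4)*c/2) + C2*exp(2^(3/4)*3^(1/4)*c/2) + C3*sin(2^(3/4)*3^(1/4)*c/2) + C4*cos(2^(3/4)*3^(1/4)*c/2)


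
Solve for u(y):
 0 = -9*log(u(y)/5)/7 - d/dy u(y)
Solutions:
 -7*Integral(1/(-log(_y) + log(5)), (_y, u(y)))/9 = C1 - y


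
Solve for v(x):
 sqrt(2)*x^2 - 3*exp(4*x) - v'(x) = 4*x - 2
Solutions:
 v(x) = C1 + sqrt(2)*x^3/3 - 2*x^2 + 2*x - 3*exp(4*x)/4


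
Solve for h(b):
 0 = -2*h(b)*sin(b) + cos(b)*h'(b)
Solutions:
 h(b) = C1/cos(b)^2


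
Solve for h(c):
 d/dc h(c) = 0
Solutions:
 h(c) = C1


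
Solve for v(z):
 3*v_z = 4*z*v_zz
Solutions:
 v(z) = C1 + C2*z^(7/4)


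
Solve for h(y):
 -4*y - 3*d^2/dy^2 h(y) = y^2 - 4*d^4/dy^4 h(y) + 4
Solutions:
 h(y) = C1 + C2*y + C3*exp(-sqrt(3)*y/2) + C4*exp(sqrt(3)*y/2) - y^4/36 - 2*y^3/9 - 10*y^2/9


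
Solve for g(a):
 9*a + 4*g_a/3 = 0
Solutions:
 g(a) = C1 - 27*a^2/8


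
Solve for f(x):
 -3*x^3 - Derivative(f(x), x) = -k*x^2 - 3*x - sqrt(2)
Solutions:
 f(x) = C1 + k*x^3/3 - 3*x^4/4 + 3*x^2/2 + sqrt(2)*x


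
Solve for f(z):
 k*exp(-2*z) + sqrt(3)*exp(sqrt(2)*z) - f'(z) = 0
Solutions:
 f(z) = C1 - k*exp(-2*z)/2 + sqrt(6)*exp(sqrt(2)*z)/2


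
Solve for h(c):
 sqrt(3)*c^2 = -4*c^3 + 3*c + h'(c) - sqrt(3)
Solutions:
 h(c) = C1 + c^4 + sqrt(3)*c^3/3 - 3*c^2/2 + sqrt(3)*c


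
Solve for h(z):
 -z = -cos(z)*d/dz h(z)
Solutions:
 h(z) = C1 + Integral(z/cos(z), z)


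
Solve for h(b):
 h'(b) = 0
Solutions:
 h(b) = C1


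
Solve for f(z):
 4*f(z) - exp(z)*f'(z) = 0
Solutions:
 f(z) = C1*exp(-4*exp(-z))


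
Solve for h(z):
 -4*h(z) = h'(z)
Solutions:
 h(z) = C1*exp(-4*z)


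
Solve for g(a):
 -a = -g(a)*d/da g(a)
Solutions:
 g(a) = -sqrt(C1 + a^2)
 g(a) = sqrt(C1 + a^2)


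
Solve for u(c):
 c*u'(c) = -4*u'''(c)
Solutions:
 u(c) = C1 + Integral(C2*airyai(-2^(1/3)*c/2) + C3*airybi(-2^(1/3)*c/2), c)


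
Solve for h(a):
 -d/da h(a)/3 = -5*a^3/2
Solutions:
 h(a) = C1 + 15*a^4/8


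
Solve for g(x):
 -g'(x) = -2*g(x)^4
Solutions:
 g(x) = (-1/(C1 + 6*x))^(1/3)
 g(x) = (-1/(C1 + 2*x))^(1/3)*(-3^(2/3) - 3*3^(1/6)*I)/6
 g(x) = (-1/(C1 + 2*x))^(1/3)*(-3^(2/3) + 3*3^(1/6)*I)/6


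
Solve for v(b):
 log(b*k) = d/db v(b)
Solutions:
 v(b) = C1 + b*log(b*k) - b


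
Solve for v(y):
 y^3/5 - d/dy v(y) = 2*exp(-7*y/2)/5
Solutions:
 v(y) = C1 + y^4/20 + 4*exp(-7*y/2)/35


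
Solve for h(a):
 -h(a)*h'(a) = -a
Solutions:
 h(a) = -sqrt(C1 + a^2)
 h(a) = sqrt(C1 + a^2)


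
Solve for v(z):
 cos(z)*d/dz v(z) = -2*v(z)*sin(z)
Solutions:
 v(z) = C1*cos(z)^2


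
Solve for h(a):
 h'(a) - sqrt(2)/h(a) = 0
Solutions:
 h(a) = -sqrt(C1 + 2*sqrt(2)*a)
 h(a) = sqrt(C1 + 2*sqrt(2)*a)


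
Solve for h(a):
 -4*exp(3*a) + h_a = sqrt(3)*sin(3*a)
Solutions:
 h(a) = C1 + 4*exp(3*a)/3 - sqrt(3)*cos(3*a)/3


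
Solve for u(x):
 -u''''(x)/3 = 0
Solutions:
 u(x) = C1 + C2*x + C3*x^2 + C4*x^3


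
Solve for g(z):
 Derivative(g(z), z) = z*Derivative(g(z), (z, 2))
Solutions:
 g(z) = C1 + C2*z^2


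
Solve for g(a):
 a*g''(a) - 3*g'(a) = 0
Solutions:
 g(a) = C1 + C2*a^4


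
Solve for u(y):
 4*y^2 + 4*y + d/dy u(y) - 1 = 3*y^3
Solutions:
 u(y) = C1 + 3*y^4/4 - 4*y^3/3 - 2*y^2 + y


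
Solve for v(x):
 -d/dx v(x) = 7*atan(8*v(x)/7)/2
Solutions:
 Integral(1/atan(8*_y/7), (_y, v(x))) = C1 - 7*x/2


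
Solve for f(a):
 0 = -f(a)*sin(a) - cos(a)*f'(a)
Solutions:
 f(a) = C1*cos(a)


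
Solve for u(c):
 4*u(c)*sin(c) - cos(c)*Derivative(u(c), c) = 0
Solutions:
 u(c) = C1/cos(c)^4


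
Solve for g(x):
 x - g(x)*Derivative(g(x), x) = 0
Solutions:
 g(x) = -sqrt(C1 + x^2)
 g(x) = sqrt(C1 + x^2)


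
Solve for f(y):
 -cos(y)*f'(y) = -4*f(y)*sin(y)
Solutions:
 f(y) = C1/cos(y)^4


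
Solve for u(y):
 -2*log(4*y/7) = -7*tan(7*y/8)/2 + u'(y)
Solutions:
 u(y) = C1 - 2*y*log(y) - 4*y*log(2) + 2*y + 2*y*log(7) - 4*log(cos(7*y/8))


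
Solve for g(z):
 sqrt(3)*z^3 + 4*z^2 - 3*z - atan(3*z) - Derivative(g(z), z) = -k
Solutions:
 g(z) = C1 + k*z + sqrt(3)*z^4/4 + 4*z^3/3 - 3*z^2/2 - z*atan(3*z) + log(9*z^2 + 1)/6


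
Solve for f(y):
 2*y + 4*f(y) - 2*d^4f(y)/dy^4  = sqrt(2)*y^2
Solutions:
 f(y) = C1*exp(-2^(1/4)*y) + C2*exp(2^(1/4)*y) + C3*sin(2^(1/4)*y) + C4*cos(2^(1/4)*y) + sqrt(2)*y^2/4 - y/2


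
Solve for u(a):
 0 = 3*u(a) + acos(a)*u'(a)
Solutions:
 u(a) = C1*exp(-3*Integral(1/acos(a), a))


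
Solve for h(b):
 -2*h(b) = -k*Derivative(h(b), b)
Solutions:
 h(b) = C1*exp(2*b/k)


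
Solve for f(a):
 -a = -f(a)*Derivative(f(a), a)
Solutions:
 f(a) = -sqrt(C1 + a^2)
 f(a) = sqrt(C1 + a^2)


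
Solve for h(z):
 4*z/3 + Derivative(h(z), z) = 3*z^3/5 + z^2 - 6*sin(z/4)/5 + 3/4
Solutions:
 h(z) = C1 + 3*z^4/20 + z^3/3 - 2*z^2/3 + 3*z/4 + 24*cos(z/4)/5


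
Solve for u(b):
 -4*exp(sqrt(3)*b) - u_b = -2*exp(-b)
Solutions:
 u(b) = C1 - 4*sqrt(3)*exp(sqrt(3)*b)/3 - 2*exp(-b)


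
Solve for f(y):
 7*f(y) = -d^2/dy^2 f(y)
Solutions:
 f(y) = C1*sin(sqrt(7)*y) + C2*cos(sqrt(7)*y)


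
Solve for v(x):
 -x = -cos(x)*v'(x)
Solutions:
 v(x) = C1 + Integral(x/cos(x), x)


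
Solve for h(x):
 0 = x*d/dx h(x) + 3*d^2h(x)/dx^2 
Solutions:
 h(x) = C1 + C2*erf(sqrt(6)*x/6)


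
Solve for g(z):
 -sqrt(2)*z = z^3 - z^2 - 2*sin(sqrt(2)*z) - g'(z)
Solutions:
 g(z) = C1 + z^4/4 - z^3/3 + sqrt(2)*z^2/2 + sqrt(2)*cos(sqrt(2)*z)


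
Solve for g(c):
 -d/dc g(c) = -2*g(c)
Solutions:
 g(c) = C1*exp(2*c)


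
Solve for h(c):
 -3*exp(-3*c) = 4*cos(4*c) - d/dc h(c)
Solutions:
 h(c) = C1 + sin(4*c) - exp(-3*c)


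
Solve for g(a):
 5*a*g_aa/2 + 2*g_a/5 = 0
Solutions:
 g(a) = C1 + C2*a^(21/25)


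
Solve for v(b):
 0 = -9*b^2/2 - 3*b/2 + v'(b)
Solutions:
 v(b) = C1 + 3*b^3/2 + 3*b^2/4


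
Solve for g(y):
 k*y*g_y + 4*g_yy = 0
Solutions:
 g(y) = Piecewise((-sqrt(2)*sqrt(pi)*C1*erf(sqrt(2)*sqrt(k)*y/4)/sqrt(k) - C2, (k > 0) | (k < 0)), (-C1*y - C2, True))


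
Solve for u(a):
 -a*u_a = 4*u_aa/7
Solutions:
 u(a) = C1 + C2*erf(sqrt(14)*a/4)


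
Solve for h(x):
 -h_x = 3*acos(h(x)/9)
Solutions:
 Integral(1/acos(_y/9), (_y, h(x))) = C1 - 3*x


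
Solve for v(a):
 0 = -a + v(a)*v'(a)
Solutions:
 v(a) = -sqrt(C1 + a^2)
 v(a) = sqrt(C1 + a^2)


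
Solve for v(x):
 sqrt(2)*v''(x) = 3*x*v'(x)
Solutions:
 v(x) = C1 + C2*erfi(2^(1/4)*sqrt(3)*x/2)


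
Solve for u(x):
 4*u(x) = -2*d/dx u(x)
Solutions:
 u(x) = C1*exp(-2*x)


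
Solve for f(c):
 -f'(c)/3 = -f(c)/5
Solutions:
 f(c) = C1*exp(3*c/5)


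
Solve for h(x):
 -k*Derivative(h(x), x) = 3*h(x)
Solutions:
 h(x) = C1*exp(-3*x/k)


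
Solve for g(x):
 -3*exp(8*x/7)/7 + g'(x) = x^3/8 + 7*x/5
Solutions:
 g(x) = C1 + x^4/32 + 7*x^2/10 + 3*exp(8*x/7)/8


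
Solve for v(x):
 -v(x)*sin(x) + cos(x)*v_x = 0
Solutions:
 v(x) = C1/cos(x)


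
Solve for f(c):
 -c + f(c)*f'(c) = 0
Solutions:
 f(c) = -sqrt(C1 + c^2)
 f(c) = sqrt(C1 + c^2)


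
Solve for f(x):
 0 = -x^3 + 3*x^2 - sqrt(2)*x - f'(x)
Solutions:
 f(x) = C1 - x^4/4 + x^3 - sqrt(2)*x^2/2


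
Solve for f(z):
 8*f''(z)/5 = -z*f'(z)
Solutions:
 f(z) = C1 + C2*erf(sqrt(5)*z/4)


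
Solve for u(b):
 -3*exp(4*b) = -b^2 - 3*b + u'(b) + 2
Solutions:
 u(b) = C1 + b^3/3 + 3*b^2/2 - 2*b - 3*exp(4*b)/4


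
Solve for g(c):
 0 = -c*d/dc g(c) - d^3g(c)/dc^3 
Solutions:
 g(c) = C1 + Integral(C2*airyai(-c) + C3*airybi(-c), c)


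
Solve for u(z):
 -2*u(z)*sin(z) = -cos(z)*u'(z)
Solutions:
 u(z) = C1/cos(z)^2


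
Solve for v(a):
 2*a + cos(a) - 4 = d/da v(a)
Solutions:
 v(a) = C1 + a^2 - 4*a + sin(a)


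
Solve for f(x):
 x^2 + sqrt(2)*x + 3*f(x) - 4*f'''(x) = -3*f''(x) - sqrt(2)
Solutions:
 f(x) = C1*exp(x*(-(4*sqrt(39) + 25)^(1/3) - 1/(4*sqrt(39) + 25)^(1/3) + 2)/8)*sin(sqrt(3)*x*(-(4*sqrt(39) + 25)^(1/3) + (4*sqrt(39) + 25)^(-1/3))/8) + C2*exp(x*(-(4*sqrt(39) + 25)^(1/3) - 1/(4*sqrt(39) + 25)^(1/3) + 2)/8)*cos(sqrt(3)*x*(-(4*sqrt(39) + 25)^(1/3) + (4*sqrt(39) + 25)^(-1/3))/8) + C3*exp(x*((4*sqrt(39) + 25)^(-1/3) + 1 + (4*sqrt(39) + 25)^(1/3))/4) - x^2/3 - sqrt(2)*x/3 - sqrt(2)/3 + 2/3


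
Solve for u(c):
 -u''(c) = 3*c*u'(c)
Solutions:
 u(c) = C1 + C2*erf(sqrt(6)*c/2)


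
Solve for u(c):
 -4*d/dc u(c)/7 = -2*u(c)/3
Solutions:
 u(c) = C1*exp(7*c/6)


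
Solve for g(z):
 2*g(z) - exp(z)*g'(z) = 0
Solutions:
 g(z) = C1*exp(-2*exp(-z))


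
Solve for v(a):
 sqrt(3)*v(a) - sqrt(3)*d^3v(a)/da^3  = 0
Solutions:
 v(a) = C3*exp(a) + (C1*sin(sqrt(3)*a/2) + C2*cos(sqrt(3)*a/2))*exp(-a/2)


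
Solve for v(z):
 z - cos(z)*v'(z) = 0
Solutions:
 v(z) = C1 + Integral(z/cos(z), z)


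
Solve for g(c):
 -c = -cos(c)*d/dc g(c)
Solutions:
 g(c) = C1 + Integral(c/cos(c), c)


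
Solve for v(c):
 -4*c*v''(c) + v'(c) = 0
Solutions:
 v(c) = C1 + C2*c^(5/4)


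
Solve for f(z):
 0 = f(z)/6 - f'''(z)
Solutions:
 f(z) = C3*exp(6^(2/3)*z/6) + (C1*sin(2^(2/3)*3^(1/6)*z/4) + C2*cos(2^(2/3)*3^(1/6)*z/4))*exp(-6^(2/3)*z/12)


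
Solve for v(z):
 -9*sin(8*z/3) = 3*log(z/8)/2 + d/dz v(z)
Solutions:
 v(z) = C1 - 3*z*log(z)/2 + 3*z/2 + 9*z*log(2)/2 + 27*cos(8*z/3)/8


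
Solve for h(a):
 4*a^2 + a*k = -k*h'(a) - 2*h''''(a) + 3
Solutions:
 h(a) = C1 + C2*exp(2^(2/3)*a*(-k)^(1/3)/2) + C3*exp(2^(2/3)*a*(-k)^(1/3)*(-1 + sqrt(3)*I)/4) + C4*exp(-2^(2/3)*a*(-k)^(1/3)*(1 + sqrt(3)*I)/4) - 4*a^3/(3*k) - a^2/2 + 3*a/k
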